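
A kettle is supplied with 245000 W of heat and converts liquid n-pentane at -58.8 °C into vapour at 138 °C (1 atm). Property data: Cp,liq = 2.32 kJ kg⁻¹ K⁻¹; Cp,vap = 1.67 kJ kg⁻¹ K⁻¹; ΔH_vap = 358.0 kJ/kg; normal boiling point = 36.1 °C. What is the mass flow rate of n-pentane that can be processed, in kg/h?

Δh = 2.32×(36.1−-58.8) + 358.0 + 1.67×(138−36.1) = 748.34 kJ/kg
Q = 245000 W = 245 kJ/s = 882000 kJ/h
ṁ = Q/Δh = 882000 / 748.34 = 1178.6 kg/h

ṁ = 1180 kg/h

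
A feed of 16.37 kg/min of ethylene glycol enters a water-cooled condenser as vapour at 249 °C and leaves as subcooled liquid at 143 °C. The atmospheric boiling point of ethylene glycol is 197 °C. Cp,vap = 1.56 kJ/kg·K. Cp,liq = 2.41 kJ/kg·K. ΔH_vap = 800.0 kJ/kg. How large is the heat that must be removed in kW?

vapour 249→197 °C: -81.12 kJ/kg
condensation at 197 °C: -800 kJ/kg
liquid 197→143 °C: -130.14 kJ/kg
Δh = -81.12 + -800 + -130.14 = -1011.3 kJ/kg
Q = ṁ·Δh = 16.37 kg/min × -1011.3 kJ/kg = -16554 kJ/min
|Q| = 275.91 kW

Q_c = 276 kW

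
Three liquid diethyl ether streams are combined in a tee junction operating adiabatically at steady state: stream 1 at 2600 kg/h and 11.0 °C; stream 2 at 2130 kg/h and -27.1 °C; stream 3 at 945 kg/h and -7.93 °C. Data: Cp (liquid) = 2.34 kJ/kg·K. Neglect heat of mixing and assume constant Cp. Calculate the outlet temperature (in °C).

T_out = -6.45 °C

Adiabatic, steady state ⇒ Σ ṁᵢCp,ᵢ(T_out − Tᵢ) = 0
Σ ṁᵢCp,ᵢTᵢ = 2600×2.34×11.0 + 2130×2.34×-27.1 + 945×2.34×-7.93 = -85683
Σ ṁᵢCp,ᵢ = 2600×2.34 + 2130×2.34 + 945×2.34 = 13280
T_out = -85683 / 13280 = -6.4523 °C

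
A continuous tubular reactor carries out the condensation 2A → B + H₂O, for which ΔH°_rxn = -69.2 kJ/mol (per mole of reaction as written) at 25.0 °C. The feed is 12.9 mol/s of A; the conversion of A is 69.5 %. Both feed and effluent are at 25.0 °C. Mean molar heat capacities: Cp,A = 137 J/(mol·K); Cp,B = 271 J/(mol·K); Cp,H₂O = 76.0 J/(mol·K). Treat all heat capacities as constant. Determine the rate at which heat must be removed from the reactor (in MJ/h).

Extent of reaction ξ = 0.695 × 12.9 / 2 = 4.4828 mol/s
Reaction term: ξ·ΔH°_rxn = 4.4828 × -69.2 = -310.21 kJ/s
Q = ΔH = -310.21 kJ/s = -310.21 kW
Heat removed = 1116.7 MJ/h

Q_out = 1120 MJ/h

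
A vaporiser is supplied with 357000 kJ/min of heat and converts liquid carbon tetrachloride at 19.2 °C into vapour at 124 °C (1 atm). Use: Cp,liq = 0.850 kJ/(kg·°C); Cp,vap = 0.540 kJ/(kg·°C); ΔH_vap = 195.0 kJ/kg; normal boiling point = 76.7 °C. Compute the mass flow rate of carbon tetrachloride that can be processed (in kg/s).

Δh = 0.850×(76.7−19.2) + 195.0 + 0.540×(124−76.7) = 269.42 kJ/kg
Q = 357000 kJ/min = 5950 kJ/s = 5950 kJ/s
ṁ = Q/Δh = 5950 / 269.42 = 22.085 kg/s

ṁ = 22.1 kg/s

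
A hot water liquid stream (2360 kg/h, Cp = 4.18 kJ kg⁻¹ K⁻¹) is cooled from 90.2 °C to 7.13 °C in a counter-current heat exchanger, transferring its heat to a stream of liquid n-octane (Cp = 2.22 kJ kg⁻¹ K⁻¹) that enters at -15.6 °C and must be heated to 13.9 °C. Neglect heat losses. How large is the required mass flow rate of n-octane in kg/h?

ṁ_c = 12500 kg/h

Heat released by hot stream: Q = 2360 × 4.18 × (90.2 − 7.13) = 819470 kJ/h
Energy balance on cold side (adiabatic exchanger): Q = ṁ_c·Cp_c·(T_c,out − T_c,in)
ṁ_c = 819470 / [2.22 × (13.9 − -15.6)] = 12513 kg/h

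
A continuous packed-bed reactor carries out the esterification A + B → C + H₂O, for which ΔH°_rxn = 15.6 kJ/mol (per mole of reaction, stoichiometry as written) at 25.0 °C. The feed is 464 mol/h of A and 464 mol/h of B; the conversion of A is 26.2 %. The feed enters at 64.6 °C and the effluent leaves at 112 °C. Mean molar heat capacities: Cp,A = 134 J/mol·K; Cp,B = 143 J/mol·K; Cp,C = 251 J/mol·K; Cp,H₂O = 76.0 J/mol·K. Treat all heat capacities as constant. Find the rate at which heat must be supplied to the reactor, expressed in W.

Q_in = 2370 W

Extent of reaction ξ = 0.262 × 464 = 121.57 mol/h
Reaction term: ξ·ΔH°_rxn = 121.57 × 15.6 = 1896.5 kJ/h
Sensible, feed 64.6→25 °C: -5089.7 kJ/h
Outlet flows (mol/h): A 342.43, B 342.43, C 121.57, H₂O 121.57
Sensible, products 25→112 °C: 11711 kJ/h
Q = ΔH = 8517.5 kJ/h = 2.366 kW
Heat supplied = 2366 W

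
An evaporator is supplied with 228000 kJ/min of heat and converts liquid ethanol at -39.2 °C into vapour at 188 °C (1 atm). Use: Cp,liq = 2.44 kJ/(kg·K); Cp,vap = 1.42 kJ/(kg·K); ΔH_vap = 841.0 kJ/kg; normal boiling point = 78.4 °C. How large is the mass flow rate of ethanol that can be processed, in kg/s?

Δh = 2.44×(78.4−-39.2) + 841.0 + 1.42×(188−78.4) = 1283.6 kJ/kg
Q = 228000 kJ/min = 3800 kJ/s = 3800 kJ/s
ṁ = Q/Δh = 3800 / 1283.6 = 2.9605 kg/s

ṁ = 2.96 kg/s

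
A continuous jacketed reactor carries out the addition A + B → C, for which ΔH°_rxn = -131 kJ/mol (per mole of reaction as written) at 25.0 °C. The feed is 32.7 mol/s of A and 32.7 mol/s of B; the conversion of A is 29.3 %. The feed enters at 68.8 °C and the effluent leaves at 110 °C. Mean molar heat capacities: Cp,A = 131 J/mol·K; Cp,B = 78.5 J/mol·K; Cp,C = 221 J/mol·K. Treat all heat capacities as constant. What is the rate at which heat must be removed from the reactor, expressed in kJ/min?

Extent of reaction ξ = 0.293 × 32.7 = 9.5811 mol/s
Reaction term: ξ·ΔH°_rxn = 9.5811 × -131 = -1255.1 kJ/s
Sensible, feed 68.8→25 °C: -300.06 kJ/s
Outlet flows (mol/s): A 23.119, B 23.119, C 9.5811
Sensible, products 25→110 °C: 591.67 kJ/s
Q = ΔH = -963.51 kJ/s = -963.51 kW
Heat removed = 57811 kJ/min

Q_out = 57800 kJ/min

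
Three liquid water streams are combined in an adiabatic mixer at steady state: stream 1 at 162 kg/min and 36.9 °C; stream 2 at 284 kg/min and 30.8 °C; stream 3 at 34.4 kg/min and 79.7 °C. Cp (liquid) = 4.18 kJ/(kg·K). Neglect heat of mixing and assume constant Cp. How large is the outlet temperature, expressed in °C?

Adiabatic, steady state ⇒ Σ ṁᵢCp,ᵢ(T_out − Tᵢ) = 0
Σ ṁᵢCp,ᵢTᵢ = 162×4.18×36.9 + 284×4.18×30.8 + 34.4×4.18×79.7 = 73011
Σ ṁᵢCp,ᵢ = 162×4.18 + 284×4.18 + 34.4×4.18 = 2008.1
T_out = 73011 / 2008.1 = 36.359 °C

T_out = 36.4 °C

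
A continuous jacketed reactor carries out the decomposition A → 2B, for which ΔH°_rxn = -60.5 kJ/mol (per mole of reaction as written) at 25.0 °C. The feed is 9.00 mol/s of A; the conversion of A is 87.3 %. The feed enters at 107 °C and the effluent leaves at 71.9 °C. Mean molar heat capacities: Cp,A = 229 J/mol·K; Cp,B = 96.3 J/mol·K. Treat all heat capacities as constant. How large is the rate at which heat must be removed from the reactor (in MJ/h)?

Extent of reaction ξ = 0.873 × 9.00 = 7.857 mol/s
Reaction term: ξ·ΔH°_rxn = 7.857 × -60.5 = -475.35 kJ/s
Sensible, feed 107→25 °C: -169 kJ/s
Outlet flows (mol/s): A 1.143, B 15.714
Sensible, products 25→71.9 °C: 83.248 kJ/s
Q = ΔH = -561.1 kJ/s = -561.1 kW
Heat removed = 2020 MJ/h

Q_out = 2020 MJ/h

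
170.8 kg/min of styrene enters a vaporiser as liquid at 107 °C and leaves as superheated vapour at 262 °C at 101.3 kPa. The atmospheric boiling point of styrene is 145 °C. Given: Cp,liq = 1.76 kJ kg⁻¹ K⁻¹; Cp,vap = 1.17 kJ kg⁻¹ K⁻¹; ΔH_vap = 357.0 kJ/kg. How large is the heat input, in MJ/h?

Q = 5750 MJ/h

liquid 107→145 °C: 66.88 kJ/kg
vaporisation at 145 °C: 357 kJ/kg
vapour 145→262 °C: 136.89 kJ/kg
Δh = 66.88 + 357 + 136.89 = 560.77 kJ/kg
Q = ṁ·Δh = 170.8 kg/min × 560.77 kJ/kg = 95780 kJ/min
|Q| = 1596.3 kW = 5746.8 MJ/h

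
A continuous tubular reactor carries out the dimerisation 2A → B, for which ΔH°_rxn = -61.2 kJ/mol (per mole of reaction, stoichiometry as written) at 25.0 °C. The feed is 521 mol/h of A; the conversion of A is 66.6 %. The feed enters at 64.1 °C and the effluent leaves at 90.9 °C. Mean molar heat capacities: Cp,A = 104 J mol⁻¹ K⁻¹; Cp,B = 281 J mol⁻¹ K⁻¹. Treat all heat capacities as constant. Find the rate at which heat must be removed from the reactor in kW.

Extent of reaction ξ = 0.666 × 521 / 2 = 173.49 mol/h
Reaction term: ξ·ΔH°_rxn = 173.49 × -61.2 = -10618 kJ/h
Sensible, feed 64.1→25 °C: -2118.6 kJ/h
Outlet flows (mol/h): A 174.01, B 173.49
Sensible, products 25→90.9 °C: 4405.3 kJ/h
Q = ΔH = -8331 kJ/h = -2.3142 kW
Heat removed = 2.3142 kW

Q_out = 2.31 kW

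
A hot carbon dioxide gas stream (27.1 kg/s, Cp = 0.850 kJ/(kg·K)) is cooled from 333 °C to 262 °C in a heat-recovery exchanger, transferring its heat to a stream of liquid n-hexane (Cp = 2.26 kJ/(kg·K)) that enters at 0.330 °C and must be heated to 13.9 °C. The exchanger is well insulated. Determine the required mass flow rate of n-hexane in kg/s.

Heat released by hot stream: Q = 27.1 × 0.850 × (333 − 262) = 1635.5 kJ/s
Energy balance on cold side (adiabatic exchanger): Q = ṁ_c·Cp_c·(T_c,out − T_c,in)
ṁ_c = 1635.5 / [2.26 × (13.9 − 0.330)] = 53.328 kg/s

ṁ_c = 53.3 kg/s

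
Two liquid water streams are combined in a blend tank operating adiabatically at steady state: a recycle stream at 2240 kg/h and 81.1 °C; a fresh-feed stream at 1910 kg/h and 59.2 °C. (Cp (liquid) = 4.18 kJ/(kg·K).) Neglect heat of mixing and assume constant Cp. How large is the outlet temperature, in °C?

No heat crosses the boundary, so H_out = H_in.
Σ ṁᵢCp,ᵢTᵢ = 2240×4.18×81.1 + 1910×4.18×59.2 = 1.232e+06
Σ ṁᵢCp,ᵢ = 2240×4.18 + 1910×4.18 = 17347
T_out = 1.232e+06 / 17347 = 71.021 °C

T_out = 71.0 °C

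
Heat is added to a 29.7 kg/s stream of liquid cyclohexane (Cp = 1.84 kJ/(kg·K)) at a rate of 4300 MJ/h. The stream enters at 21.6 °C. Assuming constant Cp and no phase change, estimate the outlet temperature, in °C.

T_out = 43.5 °C

Q = 4300 MJ/h = 1194.4 kJ/s
ΔT = Q/(ṁ·Cp) = 1194.4/(29.7×1.84) = 21.857 K
T_out = 21.6 + 21.857 = 43.457 °C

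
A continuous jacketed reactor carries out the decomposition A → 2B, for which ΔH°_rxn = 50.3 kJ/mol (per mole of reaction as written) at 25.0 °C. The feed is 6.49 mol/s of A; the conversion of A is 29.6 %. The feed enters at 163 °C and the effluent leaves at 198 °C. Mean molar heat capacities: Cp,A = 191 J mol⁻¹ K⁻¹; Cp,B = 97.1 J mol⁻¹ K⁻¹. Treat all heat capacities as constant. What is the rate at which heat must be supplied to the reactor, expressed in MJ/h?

Q_in = 508 MJ/h

Extent of reaction ξ = 0.296 × 6.49 = 1.921 mol/s
Reaction term: ξ·ΔH°_rxn = 1.921 × 50.3 = 96.628 kJ/s
Sensible, feed 163→25 °C: -171.06 kJ/s
Outlet flows (mol/s): A 4.569, B 3.8421
Sensible, products 25→198 °C: 215.51 kJ/s
Q = ΔH = 141.08 kJ/s = 141.08 kW
Heat supplied = 507.88 MJ/h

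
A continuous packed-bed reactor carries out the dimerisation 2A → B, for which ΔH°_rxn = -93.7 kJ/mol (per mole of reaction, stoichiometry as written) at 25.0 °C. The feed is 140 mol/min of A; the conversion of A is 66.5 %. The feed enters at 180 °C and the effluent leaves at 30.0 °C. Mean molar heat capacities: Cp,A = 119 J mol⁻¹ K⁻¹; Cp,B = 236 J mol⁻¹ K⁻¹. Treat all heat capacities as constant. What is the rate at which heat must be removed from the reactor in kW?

Q_out = 114 kW

Extent of reaction ξ = 0.665 × 140 / 2 = 46.55 mol/min
Reaction term: ξ·ΔH°_rxn = 46.55 × -93.7 = -4361.7 kJ/min
Sensible, feed 180→25 °C: -2582.3 kJ/min
Outlet flows (mol/min): A 46.9, B 46.55
Sensible, products 25→30.0 °C: 82.835 kJ/min
Q = ΔH = -6861.2 kJ/min = -114.35 kW
Heat removed = 114.35 kW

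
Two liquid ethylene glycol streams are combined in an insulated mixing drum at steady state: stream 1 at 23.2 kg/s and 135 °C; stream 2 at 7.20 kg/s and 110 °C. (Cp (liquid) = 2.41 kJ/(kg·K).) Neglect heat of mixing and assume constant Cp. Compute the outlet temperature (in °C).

Adiabatic, steady state ⇒ Σ ṁᵢCp,ᵢ(T_out − Tᵢ) = 0
Σ ṁᵢCp,ᵢTᵢ = 23.2×2.41×135 + 7.20×2.41×110 = 9456.8
Σ ṁᵢCp,ᵢ = 23.2×2.41 + 7.20×2.41 = 73.264
T_out = 9456.8 / 73.264 = 129.08 °C

T_out = 129 °C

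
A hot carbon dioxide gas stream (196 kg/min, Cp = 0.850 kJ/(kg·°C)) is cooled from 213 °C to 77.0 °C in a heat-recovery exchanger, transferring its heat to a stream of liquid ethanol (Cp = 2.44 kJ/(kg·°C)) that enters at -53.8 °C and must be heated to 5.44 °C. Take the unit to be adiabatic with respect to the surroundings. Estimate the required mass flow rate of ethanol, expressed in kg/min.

ṁ_c = 157 kg/min

Heat released by hot stream: Q = 196 × 0.850 × (213 − 77.0) = 22658 kJ/min
Energy balance on cold side (adiabatic exchanger): Q = ṁ_c·Cp_c·(T_c,out − T_c,in)
ṁ_c = 22658 / [2.44 × (5.44 − -53.8)] = 156.75 kg/min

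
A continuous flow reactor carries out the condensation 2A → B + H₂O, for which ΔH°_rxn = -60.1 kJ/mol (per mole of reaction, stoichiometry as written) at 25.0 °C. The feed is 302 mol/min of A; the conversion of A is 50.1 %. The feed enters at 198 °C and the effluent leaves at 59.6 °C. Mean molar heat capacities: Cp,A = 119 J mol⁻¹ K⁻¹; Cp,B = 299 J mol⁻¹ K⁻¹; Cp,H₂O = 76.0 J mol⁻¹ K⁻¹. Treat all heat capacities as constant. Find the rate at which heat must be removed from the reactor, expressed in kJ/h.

Extent of reaction ξ = 0.501 × 302 / 2 = 75.651 mol/min
Reaction term: ξ·ΔH°_rxn = 75.651 × -60.1 = -4546.6 kJ/min
Sensible, feed 198→25 °C: -6217.3 kJ/min
Outlet flows (mol/min): A 150.7, B 75.651, H₂O 75.651
Sensible, products 25→59.6 °C: 1602.1 kJ/min
Q = ΔH = -9161.8 kJ/min = -152.7 kW
Heat removed = 549710 kJ/h

Q_out = 550000 kJ/h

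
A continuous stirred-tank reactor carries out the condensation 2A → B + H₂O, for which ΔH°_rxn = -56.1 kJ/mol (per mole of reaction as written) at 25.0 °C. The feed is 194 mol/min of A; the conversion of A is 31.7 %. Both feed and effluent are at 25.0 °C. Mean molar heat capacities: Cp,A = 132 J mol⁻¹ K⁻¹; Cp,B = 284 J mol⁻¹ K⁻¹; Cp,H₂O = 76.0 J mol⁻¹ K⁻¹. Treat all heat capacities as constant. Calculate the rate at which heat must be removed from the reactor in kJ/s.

Extent of reaction ξ = 0.317 × 194 / 2 = 30.749 mol/min
Reaction term: ξ·ΔH°_rxn = 30.749 × -56.1 = -1725 kJ/min
Q = ΔH = -1725 kJ/min = -28.75 kW
Heat removed = 28.75 kJ/s

Q_out = 28.8 kJ/s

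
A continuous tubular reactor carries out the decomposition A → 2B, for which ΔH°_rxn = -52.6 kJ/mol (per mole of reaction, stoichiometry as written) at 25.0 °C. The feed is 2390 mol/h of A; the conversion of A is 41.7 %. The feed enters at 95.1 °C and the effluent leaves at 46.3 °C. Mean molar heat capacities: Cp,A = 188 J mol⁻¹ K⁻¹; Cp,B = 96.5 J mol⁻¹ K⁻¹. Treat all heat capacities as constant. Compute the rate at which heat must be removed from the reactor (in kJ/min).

Extent of reaction ξ = 0.417 × 2390 = 996.63 mol/h
Reaction term: ξ·ΔH°_rxn = 996.63 × -52.6 = -52423 kJ/h
Sensible, feed 95.1→25 °C: -31497 kJ/h
Outlet flows (mol/h): A 1393.4, B 1993.3
Sensible, products 25→46.3 °C: 9676.7 kJ/h
Q = ΔH = -74243 kJ/h = -20.623 kW
Heat removed = 1237.4 kJ/min

Q_out = 1240 kJ/min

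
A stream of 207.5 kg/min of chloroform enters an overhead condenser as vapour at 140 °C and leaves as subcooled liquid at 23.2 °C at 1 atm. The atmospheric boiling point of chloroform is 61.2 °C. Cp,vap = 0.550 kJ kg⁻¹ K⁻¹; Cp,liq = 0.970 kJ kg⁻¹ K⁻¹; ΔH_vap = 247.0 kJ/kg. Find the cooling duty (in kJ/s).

vapour 140→61.2 °C: -43.34 kJ/kg
condensation at 61.2 °C: -247 kJ/kg
liquid 61.2→23.2 °C: -36.86 kJ/kg
Δh = -43.34 + -247 + -36.86 = -327.2 kJ/kg
Q = ṁ·Δh = 207.5 kg/min × -327.2 kJ/kg = -67894 kJ/min
|Q| = 1131.6 kW

Q_c = 1130 kJ/s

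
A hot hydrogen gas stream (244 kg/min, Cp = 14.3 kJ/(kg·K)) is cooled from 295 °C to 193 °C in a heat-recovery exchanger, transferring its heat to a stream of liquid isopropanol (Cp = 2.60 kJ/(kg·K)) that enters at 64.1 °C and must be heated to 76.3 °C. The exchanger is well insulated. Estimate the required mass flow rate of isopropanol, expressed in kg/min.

ṁ_c = 11200 kg/min

Heat released by hot stream: Q = 244 × 14.3 × (295 − 193) = 355900 kJ/min
Energy balance on cold side (adiabatic exchanger): Q = ṁ_c·Cp_c·(T_c,out − T_c,in)
ṁ_c = 355900 / [2.60 × (76.3 − 64.1)] = 11220 kg/min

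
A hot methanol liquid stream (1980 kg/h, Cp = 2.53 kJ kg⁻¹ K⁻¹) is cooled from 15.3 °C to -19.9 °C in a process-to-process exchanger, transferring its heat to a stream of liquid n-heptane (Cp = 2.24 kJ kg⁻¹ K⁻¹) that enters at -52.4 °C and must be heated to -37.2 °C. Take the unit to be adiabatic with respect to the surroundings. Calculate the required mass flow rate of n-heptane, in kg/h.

ṁ_c = 5180 kg/h

Heat released by hot stream: Q = 1980 × 2.53 × (15.3 − -19.9) = 176330 kJ/h
Energy balance on cold side (adiabatic exchanger): Q = ṁ_c·Cp_c·(T_c,out − T_c,in)
ṁ_c = 176330 / [2.24 × (-37.2 − -52.4)] = 5178.9 kg/h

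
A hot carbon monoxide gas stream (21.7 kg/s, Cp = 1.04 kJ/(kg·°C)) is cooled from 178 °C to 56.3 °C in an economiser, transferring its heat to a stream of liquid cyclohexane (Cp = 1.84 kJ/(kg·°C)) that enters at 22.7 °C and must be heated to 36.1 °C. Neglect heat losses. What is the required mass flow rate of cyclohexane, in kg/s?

Heat released by hot stream: Q = 21.7 × 1.04 × (178 − 56.3) = 2746.5 kJ/s
Energy balance on cold side (adiabatic exchanger): Q = ṁ_c·Cp_c·(T_c,out − T_c,in)
ṁ_c = 2746.5 / [1.84 × (36.1 − 22.7)] = 111.39 kg/s

ṁ_c = 111 kg/s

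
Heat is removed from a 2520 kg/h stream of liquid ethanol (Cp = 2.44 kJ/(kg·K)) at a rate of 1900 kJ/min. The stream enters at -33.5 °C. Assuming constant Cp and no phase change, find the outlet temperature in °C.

T_out = -52.0 °C

Q = 1900 kJ/min = 114000 kJ/h
ΔT = Q/(ṁ·Cp) = 114000/(2520×2.44) = 18.54 K
T_out = -33.5 − 18.54 = -52.04 °C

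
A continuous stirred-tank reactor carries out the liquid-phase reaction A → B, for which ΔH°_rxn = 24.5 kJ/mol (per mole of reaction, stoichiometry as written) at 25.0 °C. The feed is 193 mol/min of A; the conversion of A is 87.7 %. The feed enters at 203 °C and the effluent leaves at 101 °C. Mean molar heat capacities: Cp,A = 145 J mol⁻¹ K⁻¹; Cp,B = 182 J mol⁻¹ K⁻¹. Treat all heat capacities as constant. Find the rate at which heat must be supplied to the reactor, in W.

Q_in = 29500 W

Extent of reaction ξ = 0.877 × 193 = 169.26 mol/min
Reaction term: ξ·ΔH°_rxn = 169.26 × 24.5 = 4146.9 kJ/min
Sensible, feed 203→25 °C: -4981.3 kJ/min
Outlet flows (mol/min): A 23.739, B 169.26
Sensible, products 25→101 °C: 2602.8 kJ/min
Q = ΔH = 1768.4 kJ/min = 29.473 kW
Heat supplied = 29473 W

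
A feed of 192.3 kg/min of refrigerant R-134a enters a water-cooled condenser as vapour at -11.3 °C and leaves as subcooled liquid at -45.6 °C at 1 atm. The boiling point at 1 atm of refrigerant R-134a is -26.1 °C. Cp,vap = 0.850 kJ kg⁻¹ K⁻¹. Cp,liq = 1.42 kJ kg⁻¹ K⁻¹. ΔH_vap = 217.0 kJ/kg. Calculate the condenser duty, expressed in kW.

Q_c = 825 kW

vapour -11.3→-26.1 °C: -12.58 kJ/kg
condensation at -26.1 °C: -217 kJ/kg
liquid -26.1→-45.6 °C: -27.69 kJ/kg
Δh = -12.58 + -217 + -27.69 = -257.27 kJ/kg
Q = ṁ·Δh = 192.3 kg/min × -257.27 kJ/kg = -49473 kJ/min
|Q| = 824.55 kW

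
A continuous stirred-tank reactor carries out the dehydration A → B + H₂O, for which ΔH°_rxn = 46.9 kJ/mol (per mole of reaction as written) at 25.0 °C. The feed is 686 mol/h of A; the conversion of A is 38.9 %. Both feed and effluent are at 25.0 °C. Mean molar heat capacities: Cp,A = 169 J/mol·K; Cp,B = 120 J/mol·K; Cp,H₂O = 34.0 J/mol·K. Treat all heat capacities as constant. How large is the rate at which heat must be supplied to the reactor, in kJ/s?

Q_in = 3.48 kJ/s

Extent of reaction ξ = 0.389 × 686 = 266.85 mol/h
Reaction term: ξ·ΔH°_rxn = 266.85 × 46.9 = 12515 kJ/h
Q = ΔH = 12515 kJ/h = 3.4765 kW
Heat supplied = 3.4765 kJ/s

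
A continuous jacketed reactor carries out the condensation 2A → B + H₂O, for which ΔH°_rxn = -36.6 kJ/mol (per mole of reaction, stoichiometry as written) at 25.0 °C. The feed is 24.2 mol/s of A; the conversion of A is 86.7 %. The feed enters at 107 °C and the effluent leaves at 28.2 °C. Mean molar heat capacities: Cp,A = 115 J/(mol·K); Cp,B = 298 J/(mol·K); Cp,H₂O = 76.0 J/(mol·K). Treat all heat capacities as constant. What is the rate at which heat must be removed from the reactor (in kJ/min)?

Extent of reaction ξ = 0.867 × 24.2 / 2 = 10.491 mol/s
Reaction term: ξ·ΔH°_rxn = 10.491 × -36.6 = -383.96 kJ/s
Sensible, feed 107→25 °C: -228.21 kJ/s
Outlet flows (mol/s): A 3.2186, B 10.491, H₂O 10.491
Sensible, products 25→28.2 °C: 13.74 kJ/s
Q = ΔH = -598.43 kJ/s = -598.43 kW
Heat removed = 35906 kJ/min

Q_out = 35900 kJ/min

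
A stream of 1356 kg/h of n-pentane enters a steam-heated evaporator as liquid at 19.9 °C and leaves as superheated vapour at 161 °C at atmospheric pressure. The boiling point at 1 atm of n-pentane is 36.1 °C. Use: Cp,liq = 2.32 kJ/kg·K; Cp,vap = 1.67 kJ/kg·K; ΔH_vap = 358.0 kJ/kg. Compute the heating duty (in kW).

liquid 19.9→36.1 °C: 37.584 kJ/kg
vaporisation at 36.1 °C: 358 kJ/kg
vapour 36.1→161 °C: 208.58 kJ/kg
Δh = 37.584 + 358 + 208.58 = 604.17 kJ/kg
Q = ṁ·Δh = 1356 kg/h × 604.17 kJ/kg = 819250 kJ/h
|Q| = 227.57 kW

Q = 228 kW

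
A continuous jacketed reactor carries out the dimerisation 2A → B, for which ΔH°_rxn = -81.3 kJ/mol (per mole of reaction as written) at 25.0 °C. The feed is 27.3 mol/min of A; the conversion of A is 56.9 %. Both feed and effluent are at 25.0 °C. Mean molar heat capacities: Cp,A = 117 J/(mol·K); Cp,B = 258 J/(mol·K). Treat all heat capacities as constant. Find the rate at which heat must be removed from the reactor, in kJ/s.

Extent of reaction ξ = 0.569 × 27.3 / 2 = 7.7668 mol/min
Reaction term: ξ·ΔH°_rxn = 7.7668 × -81.3 = -631.44 kJ/min
Q = ΔH = -631.44 kJ/min = -10.524 kW
Heat removed = 10.524 kJ/s

Q_out = 10.5 kJ/s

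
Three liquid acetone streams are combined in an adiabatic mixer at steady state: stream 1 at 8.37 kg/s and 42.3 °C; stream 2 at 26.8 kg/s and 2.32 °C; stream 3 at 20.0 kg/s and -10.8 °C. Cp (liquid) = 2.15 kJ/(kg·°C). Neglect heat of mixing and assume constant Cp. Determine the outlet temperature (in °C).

No heat crosses the boundary, so H_out = H_in.
Σ ṁᵢCp,ᵢTᵢ = 8.37×2.15×42.3 + 26.8×2.15×2.32 + 20.0×2.15×-10.8 = 430.49
Σ ṁᵢCp,ᵢ = 8.37×2.15 + 26.8×2.15 + 20.0×2.15 = 118.62
T_out = 430.49 / 118.62 = 3.6293 °C

T_out = 3.63 °C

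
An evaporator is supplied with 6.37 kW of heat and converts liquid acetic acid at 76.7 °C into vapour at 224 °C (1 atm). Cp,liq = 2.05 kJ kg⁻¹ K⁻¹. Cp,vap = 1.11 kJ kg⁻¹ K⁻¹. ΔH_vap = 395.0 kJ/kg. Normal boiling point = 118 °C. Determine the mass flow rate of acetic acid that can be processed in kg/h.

ṁ = 38.4 kg/h

Δh = 2.05×(118−76.7) + 395.0 + 1.11×(224−118) = 597.32 kJ/kg
Q = 6.37 kW = 6.37 kJ/s = 22932 kJ/h
ṁ = Q/Δh = 22932 / 597.32 = 38.391 kg/h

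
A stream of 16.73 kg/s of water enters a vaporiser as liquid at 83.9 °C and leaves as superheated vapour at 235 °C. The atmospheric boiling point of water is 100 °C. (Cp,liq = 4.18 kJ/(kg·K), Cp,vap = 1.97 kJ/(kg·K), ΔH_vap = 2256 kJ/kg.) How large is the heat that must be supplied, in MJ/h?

Q = 156000 MJ/h

liquid 83.9→100 °C: 67.298 kJ/kg
vaporisation at 100 °C: 2256 kJ/kg
vapour 100→235 °C: 265.95 kJ/kg
Δh = 67.298 + 2256 + 265.95 = 2589.2 kJ/kg
Q = ṁ·Δh = 16.73 kg/s × 2589.2 kJ/kg = 43318 kJ/s
|Q| = 43318 kW = 155950 MJ/h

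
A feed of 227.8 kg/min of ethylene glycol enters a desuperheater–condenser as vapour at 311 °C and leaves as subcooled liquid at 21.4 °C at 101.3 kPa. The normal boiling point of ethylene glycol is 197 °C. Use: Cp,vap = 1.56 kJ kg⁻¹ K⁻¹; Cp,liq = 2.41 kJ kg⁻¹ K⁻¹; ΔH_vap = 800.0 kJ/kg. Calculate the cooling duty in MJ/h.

vapour 311→197 °C: -177.84 kJ/kg
condensation at 197 °C: -800 kJ/kg
liquid 197→21.4 °C: -423.2 kJ/kg
Δh = -177.84 + -800 + -423.2 = -1401 kJ/kg
Q = ṁ·Δh = 227.8 kg/min × -1401 kJ/kg = -319160 kJ/min
|Q| = 5319.3 kW = 19149 MJ/h

Q_c = 19100 MJ/h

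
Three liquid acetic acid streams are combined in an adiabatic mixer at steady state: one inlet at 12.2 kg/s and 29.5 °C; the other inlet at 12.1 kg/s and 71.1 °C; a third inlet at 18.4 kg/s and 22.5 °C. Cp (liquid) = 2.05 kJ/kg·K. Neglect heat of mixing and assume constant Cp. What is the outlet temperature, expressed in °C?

T_out = 38.3 °C

No heat crosses the boundary, so H_out = H_in.
T_out = Σ ṁᵢCp,ᵢTᵢ / Σ ṁᵢCp,ᵢ
      = 3350.1 / 87.535 = 38.272 °C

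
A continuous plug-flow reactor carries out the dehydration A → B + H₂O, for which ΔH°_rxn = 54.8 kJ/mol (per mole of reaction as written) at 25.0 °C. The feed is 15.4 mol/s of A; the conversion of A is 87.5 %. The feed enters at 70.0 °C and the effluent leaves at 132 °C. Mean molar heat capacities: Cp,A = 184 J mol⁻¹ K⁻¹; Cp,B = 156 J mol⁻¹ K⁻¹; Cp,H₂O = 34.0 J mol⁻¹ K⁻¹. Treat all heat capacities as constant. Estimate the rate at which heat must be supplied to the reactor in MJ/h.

Extent of reaction ξ = 0.875 × 15.4 = 13.475 mol/s
Reaction term: ξ·ΔH°_rxn = 13.475 × 54.8 = 738.43 kJ/s
Sensible, feed 70.0→25 °C: -127.51 kJ/s
Outlet flows (mol/s): A 1.925, B 13.475, H₂O 13.475
Sensible, products 25→132 °C: 311.85 kJ/s
Q = ΔH = 922.76 kJ/s = 922.76 kW
Heat supplied = 3322 MJ/h

Q_in = 3320 MJ/h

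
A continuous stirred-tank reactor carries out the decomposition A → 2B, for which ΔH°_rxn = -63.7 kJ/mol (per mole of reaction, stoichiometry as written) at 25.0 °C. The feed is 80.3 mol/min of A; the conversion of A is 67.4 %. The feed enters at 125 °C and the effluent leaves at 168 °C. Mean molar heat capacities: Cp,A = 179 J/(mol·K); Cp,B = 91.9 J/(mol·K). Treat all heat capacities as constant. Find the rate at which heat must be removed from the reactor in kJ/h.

Q_out = 168000 kJ/h

Extent of reaction ξ = 0.674 × 80.3 = 54.122 mol/min
Reaction term: ξ·ΔH°_rxn = 54.122 × -63.7 = -3447.6 kJ/min
Sensible, feed 125→25 °C: -1437.4 kJ/min
Outlet flows (mol/min): A 26.178, B 108.24
Sensible, products 25→168 °C: 2092.6 kJ/min
Q = ΔH = -2792.4 kJ/min = -46.539 kW
Heat removed = 167540 kJ/h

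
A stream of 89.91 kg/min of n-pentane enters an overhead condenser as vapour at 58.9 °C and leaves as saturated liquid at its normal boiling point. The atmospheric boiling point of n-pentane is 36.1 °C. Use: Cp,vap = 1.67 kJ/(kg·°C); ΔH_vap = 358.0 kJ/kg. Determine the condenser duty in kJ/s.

vapour 58.9→36.1 °C: -38.076 kJ/kg
condensation at 36.1 °C: -358 kJ/kg
Δh = -38.076 + -358 = -396.08 kJ/kg
Q = ṁ·Δh = 89.91 kg/min × -396.08 kJ/kg = -35611 kJ/min
|Q| = 593.52 kW

Q_c = 594 kJ/s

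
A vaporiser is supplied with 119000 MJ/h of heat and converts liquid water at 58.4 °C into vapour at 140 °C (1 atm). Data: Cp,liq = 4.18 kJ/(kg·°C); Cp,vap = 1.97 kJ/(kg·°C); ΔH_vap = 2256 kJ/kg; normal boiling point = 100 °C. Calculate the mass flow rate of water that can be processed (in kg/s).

Δh = 4.18×(100−58.4) + 2256 + 1.97×(140−100) = 2508.7 kJ/kg
Q = 119000 MJ/h = 33056 kJ/s = 33056 kJ/s
ṁ = Q/Δh = 33056 / 2508.7 = 13.176 kg/s

ṁ = 13.2 kg/s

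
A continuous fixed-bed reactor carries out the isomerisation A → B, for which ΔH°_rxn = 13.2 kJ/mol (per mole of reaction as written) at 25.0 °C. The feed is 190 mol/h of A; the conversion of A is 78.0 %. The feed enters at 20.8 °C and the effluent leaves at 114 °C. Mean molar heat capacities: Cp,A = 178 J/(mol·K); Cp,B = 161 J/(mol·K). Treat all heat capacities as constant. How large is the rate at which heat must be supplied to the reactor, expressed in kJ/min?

Extent of reaction ξ = 0.780 × 190 = 148.2 mol/h
Reaction term: ξ·ΔH°_rxn = 148.2 × 13.2 = 1956.2 kJ/h
Sensible, feed 20.8→25 °C: 142.04 kJ/h
Outlet flows (mol/h): A 41.8, B 148.2
Sensible, products 25→114 °C: 2785.8 kJ/h
Q = ΔH = 4884 kJ/h = 1.3567 kW
Heat supplied = 81.401 kJ/min

Q_in = 81.4 kJ/min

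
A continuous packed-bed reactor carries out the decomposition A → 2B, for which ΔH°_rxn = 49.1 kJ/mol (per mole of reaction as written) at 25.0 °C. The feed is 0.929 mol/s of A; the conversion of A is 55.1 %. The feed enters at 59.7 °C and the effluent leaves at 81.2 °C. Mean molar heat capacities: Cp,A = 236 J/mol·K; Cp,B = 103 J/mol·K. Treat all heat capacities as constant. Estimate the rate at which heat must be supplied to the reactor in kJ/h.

Extent of reaction ξ = 0.551 × 0.929 = 0.51188 mol/s
Reaction term: ξ·ΔH°_rxn = 0.51188 × 49.1 = 25.133 kJ/s
Sensible, feed 59.7→25 °C: -7.6078 kJ/s
Outlet flows (mol/s): A 0.41712, B 1.0238
Sensible, products 25→81.2 °C: 11.458 kJ/s
Q = ΔH = 28.984 kJ/s = 28.984 kW
Heat supplied = 104340 kJ/h

Q_in = 104000 kJ/h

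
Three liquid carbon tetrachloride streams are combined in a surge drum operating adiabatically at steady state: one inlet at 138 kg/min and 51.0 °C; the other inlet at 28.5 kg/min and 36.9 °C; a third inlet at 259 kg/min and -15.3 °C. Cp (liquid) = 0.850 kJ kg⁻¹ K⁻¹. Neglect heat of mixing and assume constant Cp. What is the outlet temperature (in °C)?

No heat crosses the boundary, so H_out = H_in.
T_out = Σ ṁᵢCp,ᵢTᵢ / Σ ṁᵢCp,ᵢ
      = 3507.9 / 361.68 = 9.6991 °C

T_out = 9.70 °C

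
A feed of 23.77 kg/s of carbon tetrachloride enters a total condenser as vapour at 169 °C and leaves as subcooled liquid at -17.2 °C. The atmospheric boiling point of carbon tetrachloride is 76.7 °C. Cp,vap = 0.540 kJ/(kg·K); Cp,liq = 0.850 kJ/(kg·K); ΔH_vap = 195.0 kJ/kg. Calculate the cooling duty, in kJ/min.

vapour 169→76.7 °C: -49.842 kJ/kg
condensation at 76.7 °C: -195 kJ/kg
liquid 76.7→-17.2 °C: -79.815 kJ/kg
Δh = -49.842 + -195 + -79.815 = -324.66 kJ/kg
Q = ṁ·Δh = 23.77 kg/s × -324.66 kJ/kg = -7717.1 kJ/s
|Q| = 7717.1 kW = 463030 kJ/min

Q_c = 463000 kJ/min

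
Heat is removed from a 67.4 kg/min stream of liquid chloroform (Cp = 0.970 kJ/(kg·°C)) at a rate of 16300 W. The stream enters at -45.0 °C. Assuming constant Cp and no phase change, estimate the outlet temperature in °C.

T_out = -60.0 °C

Q = 16300 W = 978 kJ/min
ΔT = Q/(ṁ·Cp) = 978/(67.4×0.970) = 14.959 K
T_out = -45.0 − 14.959 = -59.959 °C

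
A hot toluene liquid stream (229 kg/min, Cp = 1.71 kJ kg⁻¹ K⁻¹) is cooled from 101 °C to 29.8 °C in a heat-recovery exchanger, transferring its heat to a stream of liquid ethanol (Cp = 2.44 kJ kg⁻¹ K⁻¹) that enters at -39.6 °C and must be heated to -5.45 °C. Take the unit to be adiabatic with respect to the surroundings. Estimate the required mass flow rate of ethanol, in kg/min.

Heat released by hot stream: Q = 229 × 1.71 × (101 − 29.8) = 27881 kJ/min
Energy balance on cold side (adiabatic exchanger): Q = ṁ_c·Cp_c·(T_c,out − T_c,in)
ṁ_c = 27881 / [2.44 × (-5.45 − -39.6)] = 334.6 kg/min

ṁ_c = 335 kg/min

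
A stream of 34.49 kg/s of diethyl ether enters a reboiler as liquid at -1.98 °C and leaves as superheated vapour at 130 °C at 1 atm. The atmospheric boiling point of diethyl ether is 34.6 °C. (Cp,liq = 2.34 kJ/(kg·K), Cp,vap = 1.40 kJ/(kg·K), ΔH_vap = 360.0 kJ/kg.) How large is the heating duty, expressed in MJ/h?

liquid -1.98→34.6 °C: 85.597 kJ/kg
vaporisation at 34.6 °C: 360 kJ/kg
vapour 34.6→130 °C: 133.56 kJ/kg
Δh = 85.597 + 360 + 133.56 = 579.16 kJ/kg
Q = ṁ·Δh = 34.49 kg/s × 579.16 kJ/kg = 19975 kJ/s
|Q| = 19975 kW = 71910 MJ/h

Q = 71900 MJ/h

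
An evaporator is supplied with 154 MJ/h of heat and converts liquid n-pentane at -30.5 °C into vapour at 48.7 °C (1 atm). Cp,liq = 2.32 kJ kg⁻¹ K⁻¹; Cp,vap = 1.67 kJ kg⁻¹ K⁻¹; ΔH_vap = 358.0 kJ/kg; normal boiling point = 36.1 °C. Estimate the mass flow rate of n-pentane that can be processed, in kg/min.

ṁ = 4.81 kg/min

Δh = 2.32×(36.1−-30.5) + 358.0 + 1.67×(48.7−36.1) = 533.55 kJ/kg
Q = 154 MJ/h = 42.778 kJ/s = 2566.7 kJ/min
ṁ = Q/Δh = 2566.7 / 533.55 = 4.8105 kg/min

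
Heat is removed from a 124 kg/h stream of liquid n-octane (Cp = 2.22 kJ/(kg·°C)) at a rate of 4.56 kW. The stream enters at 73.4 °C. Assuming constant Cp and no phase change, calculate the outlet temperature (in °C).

T_out = 13.8 °C

Q = 4.56 kW = 16416 kJ/h
ΔT = Q/(ṁ·Cp) = 16416/(124×2.22) = 59.634 K
T_out = 73.4 − 59.634 = 13.766 °C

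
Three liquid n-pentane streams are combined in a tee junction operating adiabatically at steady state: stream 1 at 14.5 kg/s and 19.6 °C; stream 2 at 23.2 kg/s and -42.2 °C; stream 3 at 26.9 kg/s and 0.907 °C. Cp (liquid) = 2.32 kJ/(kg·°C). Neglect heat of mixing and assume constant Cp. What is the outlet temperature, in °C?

T_out = -10.4 °C

Adiabatic, steady state ⇒ Σ ṁᵢCp,ᵢ(T_out − Tᵢ) = 0
Σ ṁᵢCp,ᵢTᵢ = 14.5×2.32×19.6 + 23.2×2.32×-42.2 + 26.9×2.32×0.907 = -1555.4
Σ ṁᵢCp,ᵢ = 14.5×2.32 + 23.2×2.32 + 26.9×2.32 = 149.87
T_out = -1555.4 / 149.87 = -10.378 °C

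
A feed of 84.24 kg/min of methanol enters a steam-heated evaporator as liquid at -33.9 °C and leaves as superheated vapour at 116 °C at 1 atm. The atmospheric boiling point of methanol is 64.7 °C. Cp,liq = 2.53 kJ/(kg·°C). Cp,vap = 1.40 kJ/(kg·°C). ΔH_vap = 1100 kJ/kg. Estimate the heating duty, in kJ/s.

liquid -33.9→64.7 °C: 249.46 kJ/kg
vaporisation at 64.7 °C: 1100 kJ/kg
vapour 64.7→116 °C: 71.82 kJ/kg
Δh = 249.46 + 1100 + 71.82 = 1421.3 kJ/kg
Q = ṁ·Δh = 84.24 kg/min × 1421.3 kJ/kg = 119730 kJ/min
|Q| = 1995.5 kW

Q = 2000 kJ/s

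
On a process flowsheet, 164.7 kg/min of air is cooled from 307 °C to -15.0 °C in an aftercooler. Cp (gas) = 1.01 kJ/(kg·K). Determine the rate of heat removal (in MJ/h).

Q_c = 3210 MJ/h

Q = ṁ·Cp·ΔT = 164.7 × 1.01 × (-15.0 − 307) = -53564 kJ/min
Converting: 53564 / 60 s = 892.73 kW
Cooling duty = 3213.8 MJ/h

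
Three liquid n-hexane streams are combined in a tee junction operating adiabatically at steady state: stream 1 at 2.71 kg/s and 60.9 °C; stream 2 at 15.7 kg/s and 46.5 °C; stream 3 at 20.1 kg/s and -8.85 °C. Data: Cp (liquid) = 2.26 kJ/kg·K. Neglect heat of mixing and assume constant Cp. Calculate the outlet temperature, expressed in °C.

T_out = 18.6 °C

Adiabatic, steady state ⇒ Σ ṁᵢCp,ᵢ(T_out − Tᵢ) = 0
T_out = Σ ṁᵢCp,ᵢTᵢ / Σ ṁᵢCp,ᵢ
      = 1620.9 / 87.033 = 18.624 °C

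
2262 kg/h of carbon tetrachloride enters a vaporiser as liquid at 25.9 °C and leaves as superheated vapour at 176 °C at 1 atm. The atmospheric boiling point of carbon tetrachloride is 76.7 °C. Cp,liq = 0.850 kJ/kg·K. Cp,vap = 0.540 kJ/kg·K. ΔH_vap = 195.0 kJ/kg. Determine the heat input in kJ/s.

Q = 183 kJ/s

liquid 25.9→76.7 °C: 43.18 kJ/kg
vaporisation at 76.7 °C: 195 kJ/kg
vapour 76.7→176 °C: 53.622 kJ/kg
Δh = 43.18 + 195 + 53.622 = 291.8 kJ/kg
Q = ṁ·Δh = 2262 kg/h × 291.8 kJ/kg = 660060 kJ/h
|Q| = 183.35 kW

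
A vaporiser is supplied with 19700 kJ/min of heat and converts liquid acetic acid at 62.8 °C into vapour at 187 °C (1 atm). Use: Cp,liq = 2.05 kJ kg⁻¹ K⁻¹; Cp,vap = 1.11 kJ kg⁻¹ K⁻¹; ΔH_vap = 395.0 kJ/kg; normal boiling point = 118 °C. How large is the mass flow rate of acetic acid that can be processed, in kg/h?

Δh = 2.05×(118−62.8) + 395.0 + 1.11×(187−118) = 584.75 kJ/kg
Q = 19700 kJ/min = 328.33 kJ/s = 1.182e+06 kJ/h
ṁ = Q/Δh = 1.182e+06 / 584.75 = 2021.4 kg/h

ṁ = 2020 kg/h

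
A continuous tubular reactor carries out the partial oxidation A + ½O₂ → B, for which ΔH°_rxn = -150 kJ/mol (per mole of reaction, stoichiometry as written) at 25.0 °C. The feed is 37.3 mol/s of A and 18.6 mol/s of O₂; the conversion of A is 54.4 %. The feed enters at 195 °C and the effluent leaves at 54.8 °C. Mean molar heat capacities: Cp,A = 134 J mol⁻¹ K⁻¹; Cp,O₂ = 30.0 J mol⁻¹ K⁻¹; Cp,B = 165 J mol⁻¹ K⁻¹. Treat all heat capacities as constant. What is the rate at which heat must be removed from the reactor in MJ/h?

Extent of reaction ξ = 0.544 × 37.3 = 20.291 mol/s
Reaction term: ξ·ΔH°_rxn = 20.291 × -150 = -3043.7 kJ/s
Sensible, feed 195→25 °C: -944.55 kJ/s
Outlet flows (mol/s): A 17.009, O₂ 8.4544, B 20.291
Sensible, products 25→54.8 °C: 175.25 kJ/s
Q = ΔH = -3813 kJ/s = -3813 kW
Heat removed = 13727 MJ/h

Q_out = 13700 MJ/h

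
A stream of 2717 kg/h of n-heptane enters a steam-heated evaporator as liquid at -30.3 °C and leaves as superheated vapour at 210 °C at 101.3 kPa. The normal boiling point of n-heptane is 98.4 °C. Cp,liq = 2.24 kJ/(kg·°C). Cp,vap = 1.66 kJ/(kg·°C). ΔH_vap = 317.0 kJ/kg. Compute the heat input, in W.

Q = 597000 W

liquid -30.3→98.4 °C: 288.29 kJ/kg
vaporisation at 98.4 °C: 317 kJ/kg
vapour 98.4→210 °C: 185.26 kJ/kg
Δh = 288.29 + 317 + 185.26 = 790.54 kJ/kg
Q = ṁ·Δh = 2717 kg/h × 790.54 kJ/kg = 2.1479e+06 kJ/h
|Q| = 596.64 kW = 596640 W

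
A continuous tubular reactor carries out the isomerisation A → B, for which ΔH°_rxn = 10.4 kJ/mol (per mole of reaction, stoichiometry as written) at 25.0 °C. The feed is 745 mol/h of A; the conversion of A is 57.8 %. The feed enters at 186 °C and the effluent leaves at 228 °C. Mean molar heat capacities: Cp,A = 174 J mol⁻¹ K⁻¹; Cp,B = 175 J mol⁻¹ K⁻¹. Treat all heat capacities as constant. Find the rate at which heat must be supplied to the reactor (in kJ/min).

Q_in = 167 kJ/min

Extent of reaction ξ = 0.578 × 745 = 430.61 mol/h
Reaction term: ξ·ΔH°_rxn = 430.61 × 10.4 = 4478.3 kJ/h
Sensible, feed 186→25 °C: -20870 kJ/h
Outlet flows (mol/h): A 314.39, B 430.61
Sensible, products 25→228 °C: 26402 kJ/h
Q = ΔH = 10010 kJ/h = 2.7806 kW
Heat supplied = 166.84 kJ/min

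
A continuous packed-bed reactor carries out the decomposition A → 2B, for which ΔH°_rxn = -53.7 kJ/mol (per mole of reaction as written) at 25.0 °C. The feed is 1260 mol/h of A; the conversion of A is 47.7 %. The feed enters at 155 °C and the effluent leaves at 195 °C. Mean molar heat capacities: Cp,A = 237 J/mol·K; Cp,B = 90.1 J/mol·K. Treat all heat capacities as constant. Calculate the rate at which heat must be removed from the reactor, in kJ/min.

Q_out = 436 kJ/min

Extent of reaction ξ = 0.477 × 1260 = 601.02 mol/h
Reaction term: ξ·ΔH°_rxn = 601.02 × -53.7 = -32275 kJ/h
Sensible, feed 155→25 °C: -38821 kJ/h
Outlet flows (mol/h): A 658.98, B 1202
Sensible, products 25→195 °C: 44962 kJ/h
Q = ΔH = -26133 kJ/h = -7.2593 kW
Heat removed = 435.56 kJ/min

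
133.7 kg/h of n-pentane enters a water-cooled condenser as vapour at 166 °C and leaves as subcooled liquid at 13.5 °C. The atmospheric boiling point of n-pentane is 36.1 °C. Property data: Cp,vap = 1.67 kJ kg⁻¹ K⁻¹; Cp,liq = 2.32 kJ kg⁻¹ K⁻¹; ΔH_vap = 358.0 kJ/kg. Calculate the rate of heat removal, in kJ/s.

vapour 166→36.1 °C: -216.93 kJ/kg
condensation at 36.1 °C: -358 kJ/kg
liquid 36.1→13.5 °C: -52.432 kJ/kg
Δh = -216.93 + -358 + -52.432 = -627.37 kJ/kg
Q = ṁ·Δh = 133.7 kg/h × -627.37 kJ/kg = -83879 kJ/h
|Q| = 23.3 kW

Q_c = 23.3 kJ/s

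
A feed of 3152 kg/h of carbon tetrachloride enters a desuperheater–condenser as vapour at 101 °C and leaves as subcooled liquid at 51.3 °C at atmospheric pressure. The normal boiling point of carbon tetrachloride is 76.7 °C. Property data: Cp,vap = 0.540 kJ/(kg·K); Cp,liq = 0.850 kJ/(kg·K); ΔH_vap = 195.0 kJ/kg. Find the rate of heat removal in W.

Q_c = 201000 W

vapour 101→76.7 °C: -13.122 kJ/kg
condensation at 76.7 °C: -195 kJ/kg
liquid 76.7→51.3 °C: -21.59 kJ/kg
Δh = -13.122 + -195 + -21.59 = -229.71 kJ/kg
Q = ṁ·Δh = 3152 kg/h × -229.71 kJ/kg = -724050 kJ/h
|Q| = 201.13 kW = 201130 W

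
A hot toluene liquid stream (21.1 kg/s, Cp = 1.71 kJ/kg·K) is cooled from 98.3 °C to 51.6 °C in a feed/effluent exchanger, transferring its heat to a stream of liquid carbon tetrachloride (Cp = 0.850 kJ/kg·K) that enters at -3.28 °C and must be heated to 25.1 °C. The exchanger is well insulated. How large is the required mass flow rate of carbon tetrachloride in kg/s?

ṁ_c = 69.8 kg/s

Heat released by hot stream: Q = 21.1 × 1.71 × (98.3 − 51.6) = 1685 kJ/s
Energy balance on cold side (adiabatic exchanger): Q = ṁ_c·Cp_c·(T_c,out − T_c,in)
ṁ_c = 1685 / [0.850 × (25.1 − -3.28)] = 69.85 kg/s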